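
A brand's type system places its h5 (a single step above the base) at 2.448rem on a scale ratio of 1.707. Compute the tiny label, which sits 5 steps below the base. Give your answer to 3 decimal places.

0.099rem

Moving from step +1 to step -5 is 6 steps down, so divide by r⁶.
2.448 ÷ 1.707⁶ = 2.448 ÷ 24.74008 ≈ 0.099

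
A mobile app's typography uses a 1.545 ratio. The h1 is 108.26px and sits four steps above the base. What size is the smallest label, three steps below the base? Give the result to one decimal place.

5.2px

Moving from step +4 to step -3 is 7 steps down, so divide by r⁷.
108.26 ÷ 1.545⁷ = 108.26 ÷ 21.01355 ≈ 5.152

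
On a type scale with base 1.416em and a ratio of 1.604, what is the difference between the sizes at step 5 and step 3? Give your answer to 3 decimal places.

Step 3: 1.416 × 1.604³ = 5.84354em
Step 5: 1.416 × 1.604⁵ = 15.03436em
Difference: 15.03436 − 5.84354 = 9.19082em

9.191em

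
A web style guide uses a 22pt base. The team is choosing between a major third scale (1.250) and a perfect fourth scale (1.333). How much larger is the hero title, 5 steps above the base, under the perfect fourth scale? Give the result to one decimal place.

25.5pt

Major third: 22.0 × 1.250⁵ = 67.139pt
Perfect fourth: 22.0 × 1.333⁵ = 92.592pt
Difference: 92.592 − 67.139 = 25.453pt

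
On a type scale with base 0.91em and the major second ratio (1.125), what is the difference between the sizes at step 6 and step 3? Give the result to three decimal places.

0.549em

Step 3: 0.91 × 1.125³ = 1.29568em
Step 6: 0.91 × 1.125⁶ = 1.84483em
Difference: 1.84483 − 1.29568 = 0.54915em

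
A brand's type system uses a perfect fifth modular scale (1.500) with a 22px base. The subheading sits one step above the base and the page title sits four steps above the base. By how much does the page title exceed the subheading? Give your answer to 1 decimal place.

Step 1: 22.0 × 1.500 = 33.000px
Step 4: 22.0 × 1.500⁴ = 111.375px
Difference: 111.375 − 33.000 = 78.375px

78.4px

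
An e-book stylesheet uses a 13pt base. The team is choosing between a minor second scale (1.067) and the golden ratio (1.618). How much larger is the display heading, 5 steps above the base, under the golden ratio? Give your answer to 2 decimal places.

126.18pt

Minor second: 13.0 × 1.067⁵ = 17.9790pt
Golden ratio: 13.0 × 1.618⁵ = 144.1571pt
Difference: 144.1571 − 17.9790 = 126.1781pt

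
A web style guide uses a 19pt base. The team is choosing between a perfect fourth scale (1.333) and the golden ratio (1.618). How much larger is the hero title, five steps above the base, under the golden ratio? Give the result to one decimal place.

Perfect fourth: 19.0 × 1.333⁵ = 79.966pt
Golden ratio: 19.0 × 1.618⁵ = 210.691pt
Difference: 210.691 − 79.966 = 130.725pt

130.7pt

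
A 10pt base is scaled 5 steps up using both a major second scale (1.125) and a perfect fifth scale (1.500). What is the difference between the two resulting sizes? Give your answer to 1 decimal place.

57.9pt

Major second: 10.0 × 1.125⁵ = 18.020pt
Perfect fifth: 10.0 × 1.500⁵ = 75.938pt
Difference: 75.938 − 18.020 = 57.918pt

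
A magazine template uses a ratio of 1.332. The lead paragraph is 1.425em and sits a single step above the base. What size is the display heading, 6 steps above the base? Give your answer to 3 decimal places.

5.975em

The gap is 6 − (1) = 5 steps, so the factor is 1.332^5.
1.425 × 1.332⁵ = 1.425 × 4.19296 ≈ 5.975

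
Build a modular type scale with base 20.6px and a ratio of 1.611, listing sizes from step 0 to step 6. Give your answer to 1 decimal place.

20.6px, 33.2px, 53.5px, 86.1px, 138.8px, 223.5px, 360.1px

Step 0: 20.6px
Step 1: 20.6 × 1.611 = 33.2
Step 2: 20.6 × 1.611² = 53.5
Step 3: 20.6 × 1.611³ = 86.1
Step 4: 20.6 × 1.611⁴ = 138.8
Step 5: 20.6 × 1.611⁵ = 223.5
Step 6: 20.6 × 1.611⁶ = 360.1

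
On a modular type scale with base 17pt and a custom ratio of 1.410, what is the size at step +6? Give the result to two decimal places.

133.59pt

17.0 × 1.410⁶ = 17.0 × 7.85805 ≈ 133.59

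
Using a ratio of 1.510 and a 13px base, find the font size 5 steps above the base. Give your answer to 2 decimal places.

A modular type scale is a geometric sequence: sizeₙ = base × rⁿ.
13.0 × 1.510⁵ = 13.0 × 7.85027 ≈ 102.05

102.05px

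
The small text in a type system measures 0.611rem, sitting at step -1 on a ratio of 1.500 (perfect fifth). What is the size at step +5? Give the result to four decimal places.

6.9597rem

0.611 × 1.500⁶ = 0.611 × 11.39062 ≈ 6.9597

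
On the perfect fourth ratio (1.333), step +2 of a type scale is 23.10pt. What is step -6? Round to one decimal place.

23.10 ÷ 1.333⁸ = 23.10 ÷ 9.96876 ≈ 2.317

2.3pt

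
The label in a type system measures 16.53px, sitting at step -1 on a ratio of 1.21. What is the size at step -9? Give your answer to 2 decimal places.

Moving from step -1 to step -9 is 8 steps down, so divide by r⁸.
16.53 ÷ 1.21⁸ = 16.53 ÷ 4.59497 ≈ 3.597

3.60px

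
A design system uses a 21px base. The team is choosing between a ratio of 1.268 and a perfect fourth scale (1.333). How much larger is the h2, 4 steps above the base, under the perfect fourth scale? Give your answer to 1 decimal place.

At 1.268: 21.0 × 1.268⁴ = 54.287px
Perfect fourth: 21.0 × 1.333⁴ = 66.304px
Difference: 66.304 − 54.287 = 12.017px

12.0px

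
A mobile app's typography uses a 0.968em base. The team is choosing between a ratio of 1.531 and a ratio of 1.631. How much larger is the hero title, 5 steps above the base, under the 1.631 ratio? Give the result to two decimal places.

At 1.531: 0.968 × 1.531⁵ = 8.1424em
At 1.631: 0.968 × 1.631⁵ = 11.1724em
Difference: 11.1724 − 8.1424 = 3.0300em

3.03em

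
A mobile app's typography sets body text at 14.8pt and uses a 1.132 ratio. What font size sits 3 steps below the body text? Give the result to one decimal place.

14.8 ÷ 1.132³ = 14.8 ÷ 1.45057 ≈ 10.20

10.2pt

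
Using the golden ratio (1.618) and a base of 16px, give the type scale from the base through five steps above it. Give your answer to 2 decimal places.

16.00px, 25.89px, 41.89px, 67.77px, 109.66px, 177.42px

Step 0: 16px
Step 1: 16.0 × 1.618 = 25.89
Step 2: 16.0 × 1.618² = 41.89
Step 3: 16.0 × 1.618³ = 67.77
Step 4: 16.0 × 1.618⁴ = 109.66
Step 5: 16.0 × 1.618⁵ = 177.42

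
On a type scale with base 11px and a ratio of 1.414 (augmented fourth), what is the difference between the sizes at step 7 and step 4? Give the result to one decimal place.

80.3px

Step 4: 11.0 × 1.414⁴ = 43.973px
Step 7: 11.0 × 1.414⁷ = 124.319px
Difference: 124.319 − 43.973 = 80.346px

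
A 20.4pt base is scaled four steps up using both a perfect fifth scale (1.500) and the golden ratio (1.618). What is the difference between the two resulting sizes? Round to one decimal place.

Perfect fifth: 20.4 × 1.500⁴ = 103.275pt
Golden ratio: 20.4 × 1.618⁴ = 139.812pt
Difference: 139.812 − 103.275 = 36.537pt

36.5pt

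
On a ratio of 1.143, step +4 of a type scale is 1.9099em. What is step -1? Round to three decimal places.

The gap is -1 − (4) = -5 steps, so the factor is 1.143^-5.
1.9099 ÷ 1.143⁵ = 1.9099 ÷ 1.95088 ≈ 0.979

0.979em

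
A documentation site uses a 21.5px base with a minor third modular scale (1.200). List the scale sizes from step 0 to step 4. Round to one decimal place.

Step 0: 21.5px
Step 1: 21.5 × 1.200 = 25.8
Step 2: 21.5 × 1.200² = 31.0
Step 3: 21.5 × 1.200³ = 37.2
Step 4: 21.5 × 1.200⁴ = 44.6

21.5px, 25.8px, 31.0px, 37.2px, 44.6px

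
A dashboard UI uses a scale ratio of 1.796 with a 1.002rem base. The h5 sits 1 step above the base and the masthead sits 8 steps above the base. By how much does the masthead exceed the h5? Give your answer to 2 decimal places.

Step 1: 1.002 × 1.796 = 1.7996rem
Step 8: 1.002 × 1.796⁸ = 108.4722rem
Difference: 108.4722 − 1.7996 = 106.6726rem

106.67rem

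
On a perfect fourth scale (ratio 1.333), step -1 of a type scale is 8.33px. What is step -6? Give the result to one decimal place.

8.33 ÷ 1.333⁵ = 8.33 ÷ 4.20873 ≈ 1.979

2.0px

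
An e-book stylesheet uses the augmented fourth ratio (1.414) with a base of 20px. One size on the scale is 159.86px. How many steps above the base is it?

6

1.414ⁿ = 159.86 / 20 = 7.9930
n = ln(7.9930) / ln(1.414) = 2.0786 / 0.3464 ≈ 6.00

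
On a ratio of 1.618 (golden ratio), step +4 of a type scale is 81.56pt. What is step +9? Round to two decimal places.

Moving from step +4 to step +9 is 5 steps up, so multiply by r⁵.
81.56 × 1.618⁵ = 81.56 × 11.08901 ≈ 904.419

904.42pt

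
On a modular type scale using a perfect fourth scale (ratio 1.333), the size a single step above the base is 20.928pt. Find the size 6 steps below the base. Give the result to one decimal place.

20.928 ÷ 1.333⁷ = 20.928 ÷ 7.47844 ≈ 2.798

2.8pt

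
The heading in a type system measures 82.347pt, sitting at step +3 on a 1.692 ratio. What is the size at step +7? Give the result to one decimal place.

674.9pt

82.347 × 1.692⁴ = 82.347 × 8.19599 ≈ 674.915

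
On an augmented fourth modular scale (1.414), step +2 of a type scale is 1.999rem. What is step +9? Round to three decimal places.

22.592rem

1.999 × 1.414⁷ = 1.999 × 11.30175 ≈ 22.592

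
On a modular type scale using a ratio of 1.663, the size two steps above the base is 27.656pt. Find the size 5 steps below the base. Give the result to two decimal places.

Moving from step +2 to step -5 is 7 steps down, so divide by r⁷.
27.656 ÷ 1.663⁷ = 27.656 ÷ 35.17594 ≈ 0.786

0.79pt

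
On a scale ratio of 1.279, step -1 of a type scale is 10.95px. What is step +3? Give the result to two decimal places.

10.95 × 1.279⁴ = 10.95 × 2.67598 ≈ 29.302

29.30px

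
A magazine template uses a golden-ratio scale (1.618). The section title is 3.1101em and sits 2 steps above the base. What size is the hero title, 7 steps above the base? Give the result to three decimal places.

3.1101 × 1.618⁵ = 3.1101 × 11.08901 ≈ 34.488

34.488em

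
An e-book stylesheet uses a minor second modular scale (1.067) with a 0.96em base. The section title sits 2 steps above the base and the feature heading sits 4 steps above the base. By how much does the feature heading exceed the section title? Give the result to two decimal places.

0.15em

Step 2: 0.96 × 1.067² = 1.0929em
Step 4: 0.96 × 1.067⁴ = 1.2443em
Difference: 1.2443 − 1.0929 = 0.1514em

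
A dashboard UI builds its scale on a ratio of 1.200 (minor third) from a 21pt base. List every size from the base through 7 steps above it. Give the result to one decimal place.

21.0pt, 25.2pt, 30.2pt, 36.3pt, 43.5pt, 52.3pt, 62.7pt, 75.2pt

Step 0: 21pt
Step 1: 21.0 × 1.200 = 25.2
Step 2: 21.0 × 1.200² = 30.2
Step 3: 21.0 × 1.200³ = 36.3
Step 4: 21.0 × 1.200⁴ = 43.5
Step 5: 21.0 × 1.200⁵ = 52.3
Step 6: 21.0 × 1.200⁶ = 62.7
Step 7: 21.0 × 1.200⁷ = 75.2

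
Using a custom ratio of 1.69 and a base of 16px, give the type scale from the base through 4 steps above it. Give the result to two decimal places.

Step 0: 16px
Step 1: 16.0 × 1.69 = 27.04
Step 2: 16.0 × 1.69² = 45.70
Step 3: 16.0 × 1.69³ = 77.23
Step 4: 16.0 × 1.69⁴ = 130.52

16.00px, 27.04px, 45.70px, 77.23px, 130.52px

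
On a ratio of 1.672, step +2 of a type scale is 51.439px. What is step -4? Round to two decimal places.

The gap is -4 − (2) = -6 steps, so the factor is 1.672^-6.
51.439 ÷ 1.672⁶ = 51.439 ÷ 21.84830 ≈ 2.354

2.35px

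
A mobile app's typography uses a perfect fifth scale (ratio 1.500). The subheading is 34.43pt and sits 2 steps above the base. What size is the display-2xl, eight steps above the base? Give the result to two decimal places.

392.18pt

The gap is 8 − (2) = 6 steps, so the factor is 1.500^6.
34.43 × 1.500⁶ = 34.43 × 11.39062 ≈ 392.179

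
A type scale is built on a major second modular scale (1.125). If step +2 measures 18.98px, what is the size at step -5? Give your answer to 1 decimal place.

8.3px

Moving from step +2 to step -5 is 7 steps down, so divide by r⁷.
18.98 ÷ 1.125⁷ = 18.98 ÷ 2.28070 ≈ 8.322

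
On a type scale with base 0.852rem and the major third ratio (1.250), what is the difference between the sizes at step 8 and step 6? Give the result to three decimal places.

1.828rem

Step 6: 0.852 × 1.250⁶ = 3.25012rem
Step 8: 0.852 × 1.250⁸ = 5.07832rem
Difference: 5.07832 − 3.25012 = 1.82820rem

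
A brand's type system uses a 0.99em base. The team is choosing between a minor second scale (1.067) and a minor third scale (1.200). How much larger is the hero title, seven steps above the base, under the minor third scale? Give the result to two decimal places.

1.99em

Minor second: 0.99 × 1.067⁷ = 1.5588em
Minor third: 0.99 × 1.200⁷ = 3.5473em
Difference: 3.5473 − 1.5588 = 1.9885em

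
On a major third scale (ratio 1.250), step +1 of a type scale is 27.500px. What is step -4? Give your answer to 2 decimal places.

9.01px

Moving from step +1 to step -4 is 5 steps down, so divide by r⁵.
27.500 ÷ 1.250⁵ = 27.500 ÷ 3.05176 ≈ 9.011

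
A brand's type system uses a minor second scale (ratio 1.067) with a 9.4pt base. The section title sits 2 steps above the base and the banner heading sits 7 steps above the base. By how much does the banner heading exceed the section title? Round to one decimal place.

Step 2: 9.4 × 1.067² = 10.702pt
Step 7: 9.4 × 1.067⁷ = 14.801pt
Difference: 14.801 − 10.702 = 4.099pt

4.1pt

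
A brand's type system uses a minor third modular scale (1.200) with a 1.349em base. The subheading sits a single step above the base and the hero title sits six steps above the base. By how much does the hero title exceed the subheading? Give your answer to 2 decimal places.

2.41em

Step 1: 1.349 × 1.200 = 1.6188em
Step 6: 1.349 × 1.200⁶ = 4.0281em
Difference: 4.0281 − 1.6188 = 2.4093em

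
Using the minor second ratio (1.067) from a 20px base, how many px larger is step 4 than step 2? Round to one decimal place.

3.2px

Step 2: 20.0 × 1.067² = 22.770px
Step 4: 20.0 × 1.067⁴ = 25.923px
Difference: 25.923 − 22.770 = 3.153px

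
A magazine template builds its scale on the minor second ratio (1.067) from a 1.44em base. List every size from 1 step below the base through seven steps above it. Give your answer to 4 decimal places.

Step -1: 1.44 ÷ 1.067 = 1.3496
Step 0: 1.44em
Step 1: 1.44 × 1.067 = 1.5365
Step 2: 1.44 × 1.067² = 1.6394
Step 3: 1.44 × 1.067³ = 1.7493
Step 4: 1.44 × 1.067⁴ = 1.8665
Step 5: 1.44 × 1.067⁵ = 1.9915
Step 6: 1.44 × 1.067⁶ = 2.1250
Step 7: 1.44 × 1.067⁷ = 2.2673

1.3496em, 1.4400em, 1.5365em, 1.6394em, 1.7493em, 1.8665em, 1.9915em, 2.1250em, 2.2673em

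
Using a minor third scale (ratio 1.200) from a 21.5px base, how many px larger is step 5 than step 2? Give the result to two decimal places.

Step 2: 21.5 × 1.200² = 30.9600px
Step 5: 21.5 × 1.200⁵ = 53.4989px
Difference: 53.4989 − 30.9600 = 22.5389px

22.54px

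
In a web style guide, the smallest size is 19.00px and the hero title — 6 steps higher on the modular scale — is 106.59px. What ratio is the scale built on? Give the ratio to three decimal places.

r⁶ = 106.59 / 19.00, so r = (106.59/19.00)^(1/6).
r = 5.6100^(1/6) ≈ 1.3330

1.333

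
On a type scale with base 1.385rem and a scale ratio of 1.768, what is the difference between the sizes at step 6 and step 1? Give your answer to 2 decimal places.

Step 1: 1.385 × 1.768 = 2.4487rem
Step 6: 1.385 × 1.768⁶ = 42.3003rem
Difference: 42.3003 − 2.4487 = 39.8516rem

39.85rem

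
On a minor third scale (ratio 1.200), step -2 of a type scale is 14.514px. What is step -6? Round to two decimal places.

7.00px

14.514 ÷ 1.200⁴ = 14.514 ÷ 2.07360 ≈ 6.999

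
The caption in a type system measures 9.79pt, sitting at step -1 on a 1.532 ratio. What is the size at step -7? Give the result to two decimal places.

9.79 ÷ 1.532⁶ = 9.79 ÷ 12.92863 ≈ 0.757

0.76pt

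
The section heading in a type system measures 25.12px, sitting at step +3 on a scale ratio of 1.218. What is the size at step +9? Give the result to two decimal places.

The gap is 9 − (3) = 6 steps, so the factor is 1.218^6.
25.12 × 1.218⁶ = 25.12 × 3.26500 ≈ 82.017

82.02px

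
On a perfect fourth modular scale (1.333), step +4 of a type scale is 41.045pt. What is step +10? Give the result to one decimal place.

230.3pt

Moving from step +4 to step +10 is 6 steps up, so multiply by r⁶.
41.045 × 1.333⁶ = 41.045 × 5.61023 ≈ 230.272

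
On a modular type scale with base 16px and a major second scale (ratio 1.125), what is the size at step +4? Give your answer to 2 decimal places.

Each step on a modular scale multiplies by the ratio, so the size n steps from the base is base × ratioⁿ.
16.0 × 1.125⁴ = 16.0 × 1.60181 ≈ 25.63

25.63px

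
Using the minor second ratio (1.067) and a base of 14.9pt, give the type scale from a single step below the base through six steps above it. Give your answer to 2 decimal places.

Step -1: 14.9 ÷ 1.067 = 13.96
Step 0: 14.9pt
Step 1: 14.9 × 1.067 = 15.90
Step 2: 14.9 × 1.067² = 16.96
Step 3: 14.9 × 1.067³ = 18.10
Step 4: 14.9 × 1.067⁴ = 19.31
Step 5: 14.9 × 1.067⁵ = 20.61
Step 6: 14.9 × 1.067⁶ = 21.99

13.96pt, 14.90pt, 15.90pt, 16.96pt, 18.10pt, 19.31pt, 20.61pt, 21.99pt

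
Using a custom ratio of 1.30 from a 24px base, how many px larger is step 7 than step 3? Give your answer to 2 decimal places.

Step 3: 24.0 × 1.30³ = 52.7280px
Step 7: 24.0 × 1.30⁷ = 150.5964px
Difference: 150.5964 − 52.7280 = 97.8684px

97.87px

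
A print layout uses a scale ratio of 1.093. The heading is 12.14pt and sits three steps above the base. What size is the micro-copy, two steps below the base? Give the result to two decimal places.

The gap is -2 − (3) = -5 steps, so the factor is 1.093^-5.
12.14 ÷ 1.093⁵ = 12.14 ÷ 1.55991 ≈ 7.782

7.78pt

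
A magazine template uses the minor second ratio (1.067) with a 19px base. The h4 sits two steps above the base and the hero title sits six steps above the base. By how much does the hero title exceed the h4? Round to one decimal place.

6.4px

Step 2: 19.0 × 1.067² = 21.631px
Step 6: 19.0 × 1.067⁶ = 28.038px
Difference: 28.038 − 21.631 = 6.407px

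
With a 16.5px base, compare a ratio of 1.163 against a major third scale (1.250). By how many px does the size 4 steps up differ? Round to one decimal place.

10.1px

At 1.163: 16.5 × 1.163⁴ = 30.186px
Major third: 16.5 × 1.250⁴ = 40.283px
Difference: 40.283 − 30.186 = 10.097px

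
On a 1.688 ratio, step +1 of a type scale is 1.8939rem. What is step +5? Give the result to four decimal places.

The gap is 5 − (1) = 4 steps, so the factor is 1.688^4.
1.8939 × 1.688⁴ = 1.8939 × 8.11876 ≈ 15.3761

15.3761rem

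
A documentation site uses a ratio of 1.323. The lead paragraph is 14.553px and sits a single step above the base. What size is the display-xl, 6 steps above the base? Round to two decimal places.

58.99px

The gap is 6 − (1) = 5 steps, so the factor is 1.323^5.
14.553 × 1.323⁵ = 14.553 × 4.05321 ≈ 58.986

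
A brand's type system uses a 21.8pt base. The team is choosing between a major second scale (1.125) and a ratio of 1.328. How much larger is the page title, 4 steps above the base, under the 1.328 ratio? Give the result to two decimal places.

32.88pt

Major second: 21.8 × 1.125⁴ = 34.9194pt
At 1.328: 21.8 × 1.328⁴ = 67.8030pt
Difference: 67.8030 − 34.9194 = 32.8836pt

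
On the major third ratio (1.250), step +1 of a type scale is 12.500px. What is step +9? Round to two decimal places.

12.500 × 1.250⁸ = 12.500 × 5.96046 ≈ 74.506

74.51px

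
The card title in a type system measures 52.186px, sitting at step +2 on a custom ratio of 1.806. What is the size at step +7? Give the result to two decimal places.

1002.63px

52.186 × 1.806⁵ = 52.186 × 19.21271 ≈ 1002.635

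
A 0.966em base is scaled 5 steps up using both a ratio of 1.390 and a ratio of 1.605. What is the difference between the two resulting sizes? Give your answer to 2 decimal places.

5.28em

At 1.390: 0.966 × 1.390⁵ = 5.0125em
At 1.605: 0.966 × 1.605⁵ = 10.2885em
Difference: 10.2885 − 5.0125 = 5.2760em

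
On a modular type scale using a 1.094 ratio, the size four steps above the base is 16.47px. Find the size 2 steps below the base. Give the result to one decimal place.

9.6px

16.47 ÷ 1.094⁶ = 16.47 ÷ 1.71437 ≈ 9.607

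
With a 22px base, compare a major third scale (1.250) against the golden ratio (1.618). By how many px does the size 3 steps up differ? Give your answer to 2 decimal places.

50.22px

Major third: 22.0 × 1.250³ = 42.9688px
Golden ratio: 22.0 × 1.618³ = 93.1876px
Difference: 93.1876 − 42.9688 = 50.2188px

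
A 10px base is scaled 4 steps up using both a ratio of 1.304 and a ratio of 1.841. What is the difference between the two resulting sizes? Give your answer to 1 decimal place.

86.0px

At 1.304: 10.0 × 1.304⁴ = 28.914px
At 1.841: 10.0 × 1.841⁴ = 114.872px
Difference: 114.872 − 28.914 = 85.958px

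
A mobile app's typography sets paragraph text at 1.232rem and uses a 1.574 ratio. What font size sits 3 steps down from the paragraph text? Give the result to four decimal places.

0.3159rem

1.232 ÷ 1.574³ = 1.232 ÷ 3.89955 ≈ 0.3159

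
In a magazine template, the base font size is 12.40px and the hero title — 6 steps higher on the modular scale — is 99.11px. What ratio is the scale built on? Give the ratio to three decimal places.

1.414

The ratio satisfies 12.40 × r⁶ = 99.11, so r = (99.11 / 12.40)^(1/6).
r = 7.9927^(1/6) ≈ 1.4140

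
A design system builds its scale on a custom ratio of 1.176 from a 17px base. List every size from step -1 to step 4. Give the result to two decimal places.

Step -1: 17.0 ÷ 1.176 = 14.46
Step 0: 17px
Step 1: 17.0 × 1.176 = 19.99
Step 2: 17.0 × 1.176² = 23.51
Step 3: 17.0 × 1.176³ = 27.65
Step 4: 17.0 × 1.176⁴ = 32.51

14.46px, 17.00px, 19.99px, 23.51px, 27.65px, 32.51px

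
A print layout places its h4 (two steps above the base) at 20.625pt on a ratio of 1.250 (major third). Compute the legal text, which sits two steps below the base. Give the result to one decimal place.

The gap is -2 − (2) = -4 steps, so the factor is 1.250^-4.
20.625 ÷ 1.250⁴ = 20.625 ÷ 2.44141 ≈ 8.448

8.4pt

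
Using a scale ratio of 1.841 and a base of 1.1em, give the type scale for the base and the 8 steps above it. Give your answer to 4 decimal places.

Step 0: 1.1em
Step 1: 1.1 × 1.841 = 2.0251
Step 2: 1.1 × 1.841² = 3.7282
Step 3: 1.1 × 1.841³ = 6.8636
Step 4: 1.1 × 1.841⁴ = 12.6359
Step 5: 1.1 × 1.841⁵ = 23.2628
Step 6: 1.1 × 1.841⁶ = 42.8268
Step 7: 1.1 × 1.841⁷ = 78.8441
Step 8: 1.1 × 1.841⁸ = 145.1520

1.1000em, 2.0251em, 3.7282em, 6.8636em, 12.6359em, 23.2628em, 42.8268em, 78.8441em, 145.1520em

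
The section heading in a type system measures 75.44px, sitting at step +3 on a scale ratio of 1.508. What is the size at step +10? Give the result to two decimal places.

75.44 × 1.508⁷ = 75.44 × 17.73411 ≈ 1337.861

1337.86px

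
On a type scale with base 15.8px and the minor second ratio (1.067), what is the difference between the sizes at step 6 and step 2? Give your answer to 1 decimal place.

5.3px

Step 2: 15.8 × 1.067² = 17.988px
Step 6: 15.8 × 1.067⁶ = 23.315px
Difference: 23.315 − 17.988 = 5.327px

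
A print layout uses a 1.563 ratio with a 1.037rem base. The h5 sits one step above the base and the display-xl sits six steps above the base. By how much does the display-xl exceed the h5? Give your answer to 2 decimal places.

Step 1: 1.037 × 1.563 = 1.6208rem
Step 6: 1.037 × 1.563⁶ = 15.1193rem
Difference: 15.1193 − 1.6208 = 13.4985rem

13.50rem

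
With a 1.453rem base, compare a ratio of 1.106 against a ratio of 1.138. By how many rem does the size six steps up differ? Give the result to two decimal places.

0.50rem

At 1.106: 1.453 × 1.106⁶ = 2.6595rem
At 1.138: 1.453 × 1.138⁶ = 3.1559rem
Difference: 3.1559 − 2.6595 = 0.4964rem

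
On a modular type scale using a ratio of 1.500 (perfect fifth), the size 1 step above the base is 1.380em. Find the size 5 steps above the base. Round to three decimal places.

1.380 × 1.500⁴ = 1.380 × 5.06250 ≈ 6.986

6.986em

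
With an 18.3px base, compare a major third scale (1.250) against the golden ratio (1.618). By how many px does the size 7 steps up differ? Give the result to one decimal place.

Major third: 18.3 × 1.250⁷ = 87.261px
Golden ratio: 18.3 × 1.618⁷ = 531.252px
Difference: 531.252 − 87.261 = 443.991px

444.0px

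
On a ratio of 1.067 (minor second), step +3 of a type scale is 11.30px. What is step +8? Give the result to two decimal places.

15.63px

The gap is 8 − (3) = 5 steps, so the factor is 1.067^5.
11.30 × 1.067⁵ = 11.30 × 1.38300 ≈ 15.628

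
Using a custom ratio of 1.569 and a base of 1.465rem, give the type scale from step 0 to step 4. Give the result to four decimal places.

1.4650rem, 2.2986rem, 3.6065rem, 5.6586rem, 8.8783rem

Step 0: 1.465rem
Step 1: 1.465 × 1.569 = 2.2986
Step 2: 1.465 × 1.569² = 3.6065
Step 3: 1.465 × 1.569³ = 5.6586
Step 4: 1.465 × 1.569⁴ = 8.8783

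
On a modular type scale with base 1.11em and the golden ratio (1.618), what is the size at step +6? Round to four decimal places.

19.9156em

Each step on a modular scale multiplies by the ratio, so the size n steps from the base is base × ratioⁿ.
1.11 × 1.618⁶ = 1.11 × 17.94201 ≈ 19.9156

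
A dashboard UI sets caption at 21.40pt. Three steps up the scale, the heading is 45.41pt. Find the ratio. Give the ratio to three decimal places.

r³ = 45.41 / 21.40, so r = (45.41/21.40)^(1/3).
r = 2.1220^(1/3) ≈ 1.2850

1.285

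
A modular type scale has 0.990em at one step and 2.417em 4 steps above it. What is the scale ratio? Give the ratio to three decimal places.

The ratio satisfies 0.990 × r⁴ = 2.417, so r = (2.417 / 0.990)^(1/4).
r = 2.4414^(1/4) ≈ 1.2500

1.250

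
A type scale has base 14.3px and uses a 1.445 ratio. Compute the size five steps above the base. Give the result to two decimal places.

90.09px

14.3 × 1.445⁵ = 14.3 × 6.29998 ≈ 90.09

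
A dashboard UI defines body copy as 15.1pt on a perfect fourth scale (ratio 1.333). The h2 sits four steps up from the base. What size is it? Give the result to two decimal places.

47.68pt

15.1 × 1.333⁴ = 15.1 × 3.15733 ≈ 47.68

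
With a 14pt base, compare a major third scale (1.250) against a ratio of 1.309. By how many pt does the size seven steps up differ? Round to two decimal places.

Major third: 14.0 × 1.250⁷ = 66.7572pt
At 1.309: 14.0 × 1.309⁷ = 92.1946pt
Difference: 92.1946 − 66.7572 = 25.4374pt

25.44pt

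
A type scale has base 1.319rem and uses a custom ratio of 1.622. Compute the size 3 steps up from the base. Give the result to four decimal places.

Each step on a modular scale multiplies by the ratio, so the size n steps from the base is base × ratioⁿ.
1.319 × 1.622³ = 1.319 × 4.26729 ≈ 5.6286

5.6286rem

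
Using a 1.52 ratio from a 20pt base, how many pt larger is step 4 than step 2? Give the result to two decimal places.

60.55pt

Step 2: 20.0 × 1.52² = 46.2080pt
Step 4: 20.0 × 1.52⁴ = 106.7590pt
Difference: 106.7590 − 46.2080 = 60.5510pt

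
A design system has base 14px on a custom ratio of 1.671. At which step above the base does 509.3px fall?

7

1.671ⁿ = 509.3 / 14 = 36.3786
n = ln(36.3786) / ln(1.671) = 3.5940 / 0.5134 ≈ 7.00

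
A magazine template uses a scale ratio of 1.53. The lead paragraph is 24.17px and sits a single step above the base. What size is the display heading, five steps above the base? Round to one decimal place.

132.4px

Moving from step +1 to step +5 is 4 steps up, so multiply by r⁴.
24.17 × 1.53⁴ = 24.17 × 5.47981 ≈ 132.447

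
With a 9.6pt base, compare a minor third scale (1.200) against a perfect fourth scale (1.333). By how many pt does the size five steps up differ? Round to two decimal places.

16.52pt

Minor third: 9.6 × 1.200⁵ = 23.8879pt
Perfect fourth: 9.6 × 1.333⁵ = 40.4038pt
Difference: 40.4038 − 23.8879 = 16.5159pt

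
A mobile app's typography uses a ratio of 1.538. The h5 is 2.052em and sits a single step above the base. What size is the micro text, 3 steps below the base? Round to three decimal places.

0.367em

2.052 ÷ 1.538⁴ = 2.052 ÷ 5.59533 ≈ 0.367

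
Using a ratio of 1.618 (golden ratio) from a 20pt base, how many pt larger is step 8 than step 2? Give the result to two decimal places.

Step 2: 20.0 × 1.618² = 52.3585pt
Step 8: 20.0 × 1.618⁸ = 939.4164pt
Difference: 939.4164 − 52.3585 = 887.0579pt

887.06pt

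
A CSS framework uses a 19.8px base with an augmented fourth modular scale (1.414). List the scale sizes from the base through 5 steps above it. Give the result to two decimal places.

19.80px, 28.00px, 39.59px, 55.98px, 79.15px, 111.92px

Step 0: 19.8px
Step 1: 19.8 × 1.414 = 28.00
Step 2: 19.8 × 1.414² = 39.59
Step 3: 19.8 × 1.414³ = 55.98
Step 4: 19.8 × 1.414⁴ = 79.15
Step 5: 19.8 × 1.414⁵ = 111.92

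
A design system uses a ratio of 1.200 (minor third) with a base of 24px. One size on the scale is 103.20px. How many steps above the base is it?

8

1.200ⁿ = 103.20 / 24 = 4.3000
n = ln(4.3000) / ln(1.200) = 1.4586 / 0.1823 ≈ 8.00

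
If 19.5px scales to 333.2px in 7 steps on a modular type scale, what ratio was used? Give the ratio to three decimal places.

1.500

r⁷ = 333.2 / 19.5, so r = (333.2/19.5)^(1/7).
r = 17.0872^(1/7) ≈ 1.5000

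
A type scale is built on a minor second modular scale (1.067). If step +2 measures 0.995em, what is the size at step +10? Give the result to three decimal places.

0.995 × 1.067⁸ = 0.995 × 1.68002 ≈ 1.672

1.672em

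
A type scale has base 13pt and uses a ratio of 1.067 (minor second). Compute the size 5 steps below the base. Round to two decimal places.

9.40pt

A modular type scale is a geometric sequence: sizeₙ = base × rⁿ.
13.0 ÷ 1.067⁵ = 13.0 ÷ 1.38300 ≈ 9.40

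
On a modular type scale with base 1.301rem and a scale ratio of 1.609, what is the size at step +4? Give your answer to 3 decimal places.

8.720rem

Every step multiplies by the scale ratio.
1.301 × 1.609⁴ = 1.301 × 6.70230 ≈ 8.720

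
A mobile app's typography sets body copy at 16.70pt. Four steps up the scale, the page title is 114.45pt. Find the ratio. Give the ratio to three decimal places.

r⁴ = 114.45 / 16.70, so r = (114.45/16.70)^(1/4).
r = 6.8533^(1/4) ≈ 1.6180

1.618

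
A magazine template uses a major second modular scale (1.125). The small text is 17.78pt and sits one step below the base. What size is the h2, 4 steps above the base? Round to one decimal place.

17.78 × 1.125⁵ = 17.78 × 1.80203 ≈ 32.040

32.0pt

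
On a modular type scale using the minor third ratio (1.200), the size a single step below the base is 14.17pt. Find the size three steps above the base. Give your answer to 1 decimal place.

14.17 × 1.200⁴ = 14.17 × 2.07360 ≈ 29.383

29.4pt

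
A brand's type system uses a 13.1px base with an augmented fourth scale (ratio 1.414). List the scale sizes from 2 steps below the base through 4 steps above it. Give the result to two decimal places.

Step -2: 13.1 ÷ 1.414² = 6.55
Step -1: 13.1 ÷ 1.414 = 9.26
Step 0: 13.1px
Step 1: 13.1 × 1.414 = 18.52
Step 2: 13.1 × 1.414² = 26.19
Step 3: 13.1 × 1.414³ = 37.04
Step 4: 13.1 × 1.414⁴ = 52.37

6.55px, 9.26px, 13.10px, 18.52px, 26.19px, 37.04px, 52.37px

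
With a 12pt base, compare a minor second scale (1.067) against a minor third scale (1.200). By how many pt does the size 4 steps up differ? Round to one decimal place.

9.3pt

Minor second: 12.0 × 1.067⁴ = 15.554pt
Minor third: 12.0 × 1.200⁴ = 24.883pt
Difference: 24.883 − 15.554 = 9.329pt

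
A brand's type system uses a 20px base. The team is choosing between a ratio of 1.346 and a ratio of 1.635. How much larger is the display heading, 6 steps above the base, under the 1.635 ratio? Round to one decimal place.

263.1px

At 1.346: 20.0 × 1.346⁶ = 118.932px
At 1.635: 20.0 × 1.635⁶ = 382.064px
Difference: 382.064 − 118.932 = 263.132px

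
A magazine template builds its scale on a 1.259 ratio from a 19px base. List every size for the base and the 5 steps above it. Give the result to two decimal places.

19.00px, 23.92px, 30.12px, 37.92px, 47.74px, 60.10px

Step 0: 19px
Step 1: 19.0 × 1.259 = 23.92
Step 2: 19.0 × 1.259² = 30.12
Step 3: 19.0 × 1.259³ = 37.92
Step 4: 19.0 × 1.259⁴ = 47.74
Step 5: 19.0 × 1.259⁵ = 60.10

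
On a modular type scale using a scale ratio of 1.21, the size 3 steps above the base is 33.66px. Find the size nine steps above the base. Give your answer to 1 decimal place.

33.66 × 1.21⁶ = 33.66 × 3.13843 ≈ 105.639

105.6px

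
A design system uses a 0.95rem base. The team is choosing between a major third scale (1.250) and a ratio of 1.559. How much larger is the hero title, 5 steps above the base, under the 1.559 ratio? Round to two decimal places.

Major third: 0.95 × 1.250⁵ = 2.8992rem
At 1.559: 0.95 × 1.559⁵ = 8.7489rem
Difference: 8.7489 − 2.8992 = 5.8497rem

5.85rem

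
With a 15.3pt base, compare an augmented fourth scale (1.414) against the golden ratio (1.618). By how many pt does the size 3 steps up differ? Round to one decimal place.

21.6pt

Augmented fourth: 15.3 × 1.414³ = 43.255pt
Golden ratio: 15.3 × 1.618³ = 64.808pt
Difference: 64.808 − 43.255 = 21.553pt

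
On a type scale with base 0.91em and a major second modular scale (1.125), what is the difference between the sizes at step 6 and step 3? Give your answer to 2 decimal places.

0.55em

Step 3: 0.91 × 1.125³ = 1.2957em
Step 6: 0.91 × 1.125⁶ = 1.8448em
Difference: 1.8448 − 1.2957 = 0.5491em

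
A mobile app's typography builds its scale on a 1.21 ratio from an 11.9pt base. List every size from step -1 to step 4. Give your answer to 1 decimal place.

Step -1: 11.9 ÷ 1.21 = 9.8
Step 0: 11.9pt
Step 1: 11.9 × 1.21 = 14.4
Step 2: 11.9 × 1.21² = 17.4
Step 3: 11.9 × 1.21³ = 21.1
Step 4: 11.9 × 1.21⁴ = 25.5

9.8pt, 11.9pt, 14.4pt, 17.4pt, 21.1pt, 25.5pt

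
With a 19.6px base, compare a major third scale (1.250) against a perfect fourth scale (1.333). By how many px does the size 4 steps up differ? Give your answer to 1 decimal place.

Major third: 19.6 × 1.250⁴ = 47.852px
Perfect fourth: 19.6 × 1.333⁴ = 61.884px
Difference: 61.884 − 47.852 = 14.032px

14.0px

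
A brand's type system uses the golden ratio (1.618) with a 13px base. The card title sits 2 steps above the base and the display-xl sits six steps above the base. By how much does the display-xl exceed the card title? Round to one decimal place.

199.2px

Step 2: 13.0 × 1.618² = 34.033px
Step 6: 13.0 × 1.618⁶ = 233.246px
Difference: 233.246 − 34.033 = 199.213px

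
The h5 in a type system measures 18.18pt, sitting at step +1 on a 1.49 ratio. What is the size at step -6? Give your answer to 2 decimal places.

Moving from step +1 to step -6 is 7 steps down, so divide by r⁷.
18.18 ÷ 1.49⁷ = 18.18 ÷ 16.30436 ≈ 1.115

1.12pt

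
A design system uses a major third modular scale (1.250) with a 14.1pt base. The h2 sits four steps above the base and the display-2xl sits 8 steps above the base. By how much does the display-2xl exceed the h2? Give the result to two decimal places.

Step 4: 14.1 × 1.250⁴ = 34.4238pt
Step 8: 14.1 × 1.250⁸ = 84.0425pt
Difference: 84.0425 − 34.4238 = 49.6187pt

49.62pt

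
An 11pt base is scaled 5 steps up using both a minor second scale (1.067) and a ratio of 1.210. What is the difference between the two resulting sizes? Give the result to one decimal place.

13.3pt

Minor second: 11.0 × 1.067⁵ = 15.213pt
At 1.210: 11.0 × 1.210⁵ = 28.531pt
Difference: 28.531 − 15.213 = 13.318pt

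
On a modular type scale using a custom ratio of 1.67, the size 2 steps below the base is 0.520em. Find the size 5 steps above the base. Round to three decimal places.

Moving from step -2 to step +5 is 7 steps up, so multiply by r⁷.
0.520 × 1.67⁷ = 0.520 × 36.22558 ≈ 18.837

18.837em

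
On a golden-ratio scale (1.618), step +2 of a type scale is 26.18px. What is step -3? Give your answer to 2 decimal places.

2.36px

The gap is -3 − (2) = -5 steps, so the factor is 1.618^-5.
26.18 ÷ 1.618⁵ = 26.18 ÷ 11.08901 ≈ 2.361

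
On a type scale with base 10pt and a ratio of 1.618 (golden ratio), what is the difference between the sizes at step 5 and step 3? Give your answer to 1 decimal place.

68.5pt

Step 3: 10.0 × 1.618³ = 42.358pt
Step 5: 10.0 × 1.618⁵ = 110.890pt
Difference: 110.890 − 42.358 = 68.532pt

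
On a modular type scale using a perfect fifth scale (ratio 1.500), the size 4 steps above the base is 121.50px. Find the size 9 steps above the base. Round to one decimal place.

922.6px

Moving from step +4 to step +9 is 5 steps up, so multiply by r⁵.
121.50 × 1.500⁵ = 121.50 × 7.59375 ≈ 922.641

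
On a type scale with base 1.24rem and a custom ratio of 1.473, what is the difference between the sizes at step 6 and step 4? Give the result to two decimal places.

6.83rem

Step 4: 1.24 × 1.473⁴ = 5.8376rem
Step 6: 1.24 × 1.473⁶ = 12.6660rem
Difference: 12.6660 − 5.8376 = 6.8284rem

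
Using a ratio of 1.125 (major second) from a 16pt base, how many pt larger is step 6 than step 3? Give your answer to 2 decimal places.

9.66pt

Step 3: 16.0 × 1.125³ = 22.7812pt
Step 6: 16.0 × 1.125⁶ = 32.4366pt
Difference: 32.4366 − 22.7812 = 9.6554pt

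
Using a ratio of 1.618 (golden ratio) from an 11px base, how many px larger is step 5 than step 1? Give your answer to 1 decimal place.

Step 1: 11.0 × 1.618 = 17.798px
Step 5: 11.0 × 1.618⁵ = 121.979px
Difference: 121.979 − 17.798 = 104.181px

104.2px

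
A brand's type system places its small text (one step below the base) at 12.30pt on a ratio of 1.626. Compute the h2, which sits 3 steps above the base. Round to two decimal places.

12.30 × 1.626⁴ = 12.30 × 6.99008 ≈ 85.978

85.98pt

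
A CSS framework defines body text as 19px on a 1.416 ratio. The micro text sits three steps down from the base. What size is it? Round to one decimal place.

19.0 ÷ 1.416³ = 19.0 ÷ 2.83916 ≈ 6.69

6.7px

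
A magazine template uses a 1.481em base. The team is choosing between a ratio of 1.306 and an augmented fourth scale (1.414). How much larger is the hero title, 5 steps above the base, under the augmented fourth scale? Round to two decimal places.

At 1.306: 1.481 × 1.306⁵ = 5.6269em
Augmented fourth: 1.481 × 1.414⁵ = 8.3715em
Difference: 8.3715 − 5.6269 = 2.7446em

2.74em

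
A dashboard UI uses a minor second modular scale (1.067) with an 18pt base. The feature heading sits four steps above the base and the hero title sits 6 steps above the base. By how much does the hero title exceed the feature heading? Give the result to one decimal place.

3.2pt

Step 4: 18.0 × 1.067⁴ = 23.331pt
Step 6: 18.0 × 1.067⁶ = 26.562pt
Difference: 26.562 − 23.331 = 3.231pt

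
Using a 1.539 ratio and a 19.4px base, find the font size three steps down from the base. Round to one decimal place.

A modular type scale is a geometric sequence: sizeₙ = base × rⁿ.
19.4 ÷ 1.539³ = 19.4 ÷ 3.64515 ≈ 5.32

5.3px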